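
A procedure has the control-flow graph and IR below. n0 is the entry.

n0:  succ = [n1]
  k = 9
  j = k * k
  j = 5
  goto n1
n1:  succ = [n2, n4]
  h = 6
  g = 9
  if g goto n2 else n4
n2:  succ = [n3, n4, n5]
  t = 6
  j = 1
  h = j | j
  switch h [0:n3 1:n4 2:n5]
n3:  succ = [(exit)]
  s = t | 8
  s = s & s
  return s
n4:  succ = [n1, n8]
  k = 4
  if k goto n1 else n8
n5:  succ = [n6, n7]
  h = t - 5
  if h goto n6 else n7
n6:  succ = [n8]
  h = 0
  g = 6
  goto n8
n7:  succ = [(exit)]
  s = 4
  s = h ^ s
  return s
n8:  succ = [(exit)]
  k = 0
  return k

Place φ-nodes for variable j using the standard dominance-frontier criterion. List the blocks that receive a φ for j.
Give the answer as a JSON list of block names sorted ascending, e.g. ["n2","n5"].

Answer: ["n1", "n4", "n8"]

Derivation:
idom tree: n1←n0 n2←n1 n3←n2 n4←n1 n5←n2 n6←n5 n7←n5 n8←n1
Join-block Dom:
  n1: preds {n0,n4}: {n0} ∩ {n0,n1,n4} = {n0}; idom=n0
  n4: preds {n1,n2}: {n0,n1} ∩ {n0,n1,n2} = {n0,n1}; idom=n1
  n8: preds {n4,n6}: {n0,n1,n4} ∩ {n0,n1,n2,n5,n6} = {n0,n1}; idom=n1

Frontier:
  n1←n0: walk · to n0
  n1←n4: walk n4→n1 to n0
  n4←n1: walk · to n1
  n4←n2: walk n2 to n1
  n8←n4: walk n4 to n1
  n8←n6: walk n6→n5→n2 to n1
  n0: DF=∅
  n1: DF={n1}
  n2: DF={n4,n8}
  n3: DF=∅
  n4: DF={n1,n8}
  n5: DF={n8}
  n6: DF={n8}
  n7: DF=∅
  n8: DF=∅

φ for j: defs {n0,n2}
  DF⁺ = {n1,n4,n8}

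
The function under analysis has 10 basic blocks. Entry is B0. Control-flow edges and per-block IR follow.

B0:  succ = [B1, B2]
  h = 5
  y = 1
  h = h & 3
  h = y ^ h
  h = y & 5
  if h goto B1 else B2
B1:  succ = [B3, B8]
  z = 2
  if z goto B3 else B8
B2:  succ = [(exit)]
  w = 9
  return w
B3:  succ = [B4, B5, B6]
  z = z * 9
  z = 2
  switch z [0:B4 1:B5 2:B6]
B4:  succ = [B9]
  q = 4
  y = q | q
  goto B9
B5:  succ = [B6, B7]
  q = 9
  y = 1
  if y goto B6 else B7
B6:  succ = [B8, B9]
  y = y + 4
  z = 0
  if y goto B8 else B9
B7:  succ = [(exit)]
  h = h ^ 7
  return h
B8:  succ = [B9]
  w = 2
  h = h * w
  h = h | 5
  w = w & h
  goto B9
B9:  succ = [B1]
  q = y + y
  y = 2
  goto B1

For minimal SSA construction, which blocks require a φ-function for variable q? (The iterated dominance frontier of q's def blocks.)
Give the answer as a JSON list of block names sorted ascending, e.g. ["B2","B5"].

Answer: ["B1", "B6", "B8", "B9"]

Derivation:
idom tree: B1←B0 B2←B0 B3←B1 B4←B3 B5←B3 B6←B3 B7←B5 B8←B1 B9←B1
Dom at joins:
  B1: preds {B0,B9}: {B0} ∩ {B0,B1,B9} = {B0}; idom=B0
  B6: preds {B3,B5}: {B0,B1,B3} ∩ {B0,B1,B3,B5} = {B0,B1,B3}; idom=B3
  B8: preds {B1,B6}: {B0,B1} ∩ {B0,B1,B3,B6} = {B0,B1}; idom=B1
  B9: preds {B4,B6,B8}: {B0,B1,B3,B4} ∩ {B0,B1,B3,B6} ∩ {B0,B1,B8} = {B0,B1}; idom=B1

Frontier:
  B1←B0: walk · to B0
  B1←B9: walk B9→B1 to B0
  B6←B3: walk · to B3
  B6←B5: walk B5 to B3
  B8←B1: walk · to B1
  B8←B6: walk B6→B3 to B1
  B9←B4: walk B4→B3 to B1
  B9←B6: walk B6→B3 to B1
  B9←B8: walk B8 to B1
  B0: DF=∅
  B1: DF={B1}
  B2: DF=∅
  B3: DF={B8,B9}
  B4: DF={B9}
  B5: DF={B6}
  B6: DF={B8,B9}
  B7: DF=∅
  B8: DF={B9}
  B9: DF={B1}

φ for q: defs {B4,B5,B9}
  DF⁺ = {B1,B6,B8,B9}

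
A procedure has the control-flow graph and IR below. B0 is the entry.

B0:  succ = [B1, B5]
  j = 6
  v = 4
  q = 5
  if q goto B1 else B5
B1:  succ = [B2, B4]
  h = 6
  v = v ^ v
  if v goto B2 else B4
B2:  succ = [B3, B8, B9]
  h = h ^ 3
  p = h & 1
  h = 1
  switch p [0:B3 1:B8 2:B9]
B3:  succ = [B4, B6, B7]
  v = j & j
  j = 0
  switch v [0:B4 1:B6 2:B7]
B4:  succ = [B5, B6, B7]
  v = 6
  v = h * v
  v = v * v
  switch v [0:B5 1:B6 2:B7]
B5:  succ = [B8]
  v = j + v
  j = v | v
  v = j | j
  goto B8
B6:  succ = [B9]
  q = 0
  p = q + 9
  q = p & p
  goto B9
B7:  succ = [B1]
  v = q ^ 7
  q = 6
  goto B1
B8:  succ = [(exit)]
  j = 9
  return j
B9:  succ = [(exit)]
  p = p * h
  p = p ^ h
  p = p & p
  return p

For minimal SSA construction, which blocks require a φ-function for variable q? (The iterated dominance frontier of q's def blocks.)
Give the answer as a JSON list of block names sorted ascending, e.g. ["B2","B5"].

Answer: ["B1", "B5", "B8", "B9"]

Working:
idom tree: B1←B0 B2←B1 B3←B2 B4←B1 B5←B0 B6←B1 B7←B1 B8←B0 B9←B1
Dom∩ at merges:
  B1: preds {B0,B7}: {B0} ∩ {B0,B1,B7} = {B0}; idom=B0
  B4: preds {B1,B3}: {B0,B1} ∩ {B0,B1,B2,B3} = {B0,B1}; idom=B1
  B5: preds {B0,B4}: {B0} ∩ {B0,B1,B4} = {B0}; idom=B0
  B6: preds {B3,B4}: {B0,B1,B2,B3} ∩ {B0,B1,B4} = {B0,B1}; idom=B1
  B7: preds {B3,B4}: {B0,B1,B2,B3} ∩ {B0,B1,B4} = {B0,B1}; idom=B1
  B8: preds {B2,B5}: {B0,B1,B2} ∩ {B0,B5} = {B0}; idom=B0
  B9: preds {B2,B6}: {B0,B1,B2} ∩ {B0,B1,B6} = {B0,B1}; idom=B1

DF derivation:
  B1←B0: walk · to B0
  B1←B7: walk B7→B1 to B0
  B4←B1: walk · to B1
  B4←B3: walk B3→B2 to B1
  B5←B0: walk · to B0
  B5←B4: walk B4→B1 to B0
  B6←B3: walk B3→B2 to B1
  B6←B4: walk B4 to B1
  B7←B3: walk B3→B2 to B1
  B7←B4: walk B4 to B1
  B8←B2: walk B2→B1 to B0
  B8←B5: walk B5 to B0
  B9←B2: walk B2 to B1
  B9←B6: walk B6 to B1
  DF(B0)=∅
  DF(B1)={B1,B5,B8}
  DF(B2)={B4,B6,B7,B8,B9}
  DF(B3)={B4,B6,B7}
  DF(B4)={B5,B6,B7}
  DF(B5)={B8}
  DF(B6)={B9}
  DF(B7)={B1}
  DF(B8)=∅
  DF(B9)=∅

φ for q: defs {B0,B6,B7}
  DF⁺ = {B1,B5,B8,B9}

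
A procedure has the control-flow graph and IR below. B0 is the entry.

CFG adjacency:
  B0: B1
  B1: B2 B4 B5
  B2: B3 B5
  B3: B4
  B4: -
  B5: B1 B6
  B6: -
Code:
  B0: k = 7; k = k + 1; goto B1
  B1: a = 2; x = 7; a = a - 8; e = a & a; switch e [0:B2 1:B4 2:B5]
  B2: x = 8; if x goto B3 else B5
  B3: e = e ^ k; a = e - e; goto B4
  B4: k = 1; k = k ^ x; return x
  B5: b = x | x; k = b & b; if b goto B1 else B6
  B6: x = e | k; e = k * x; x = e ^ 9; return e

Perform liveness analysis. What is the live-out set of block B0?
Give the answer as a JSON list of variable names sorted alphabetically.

Answer: ["k"]

Analysis:
def/use:
  B0: {k} / ∅
  B1: {a,e,x} / ∅
  B2: {x} / ∅
  B3: {a,e} / {e,k}
  B4: {k} / {x}
  B5: {b,k} / {x}
  B6: {e,x} / {e,k}

Backward fixpoint:
  B0 li=∅ lo={k}
  B1 li={k} lo={e,k,x}
  B2 li={e,k} lo={e,k,x}
  B3 li={e,k,x} lo={x}
  B4 li={x} lo=∅
  B5 li={e,x} lo={e,k}
  B6 li={e,k} lo=∅

live-out(B0) = ["k"]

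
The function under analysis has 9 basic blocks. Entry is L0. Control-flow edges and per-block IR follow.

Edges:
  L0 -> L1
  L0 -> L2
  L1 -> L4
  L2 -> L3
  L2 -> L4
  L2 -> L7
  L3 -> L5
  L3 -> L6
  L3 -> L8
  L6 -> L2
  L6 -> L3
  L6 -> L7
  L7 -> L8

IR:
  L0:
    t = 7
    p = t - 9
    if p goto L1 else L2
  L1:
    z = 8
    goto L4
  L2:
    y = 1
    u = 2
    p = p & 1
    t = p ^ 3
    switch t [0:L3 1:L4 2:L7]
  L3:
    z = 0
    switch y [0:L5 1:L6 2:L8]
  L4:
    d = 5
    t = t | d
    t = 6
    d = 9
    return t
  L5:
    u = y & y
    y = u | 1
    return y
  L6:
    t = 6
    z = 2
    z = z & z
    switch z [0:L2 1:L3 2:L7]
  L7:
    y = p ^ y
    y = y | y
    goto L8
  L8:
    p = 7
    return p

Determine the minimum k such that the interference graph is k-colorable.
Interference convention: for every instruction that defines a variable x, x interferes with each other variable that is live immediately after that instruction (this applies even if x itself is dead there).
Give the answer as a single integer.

Per-block:
  L0 def {p,t} use ∅
  L1 def {z} use ∅
  L2 def {p,t,u,y} use {p}
  L3 def {z} use {y}
  L4 def {d,t} use {t}
  L5 def {u,y} use {y}
  L6 def {t,z} use ∅
  L7 def {y} use {p,y}
  L8 def {p} use ∅

Liveness:
  live L0: ∅→{p,t}
  live L1: {t}→{t}
  live L2: {p}→{p,t,y}
  live L3: {p,y}→{p,y}
  live L4: {t}→∅
  live L5: {y}→∅
  live L6: {p,y}→{p,y}
  live L7: {p,y}→∅
  live L8: ∅→∅

Interfere edges:
  d — {t}
  p — {t,u,y,z}
  t — {d,p,y,z}
  u — {p,y}
  y — {p,t,u,z}
  z — {p,t,y}

Colouring:
  clique {p,t,y,z} ⇒ need ≥ 4
  assign d→c0 p→c0 t→c1 u→c1 y→c2 z→c3 — no edge inside a register ⇒ χ ≤ 4
  χ = 4

Answer: 4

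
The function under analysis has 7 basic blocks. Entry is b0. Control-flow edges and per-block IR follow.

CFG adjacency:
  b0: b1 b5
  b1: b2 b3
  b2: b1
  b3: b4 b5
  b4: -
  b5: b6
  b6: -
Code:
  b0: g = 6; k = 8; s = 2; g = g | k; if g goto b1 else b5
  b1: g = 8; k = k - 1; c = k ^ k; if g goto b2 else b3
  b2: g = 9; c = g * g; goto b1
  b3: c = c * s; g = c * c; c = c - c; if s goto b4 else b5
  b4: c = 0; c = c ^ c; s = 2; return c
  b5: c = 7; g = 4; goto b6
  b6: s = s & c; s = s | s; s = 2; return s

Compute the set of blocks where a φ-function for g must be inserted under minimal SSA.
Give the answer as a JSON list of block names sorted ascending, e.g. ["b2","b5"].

idom tree: b1←b0 b2←b1 b3←b1 b4←b3 b5←b0 b6←b5
Dom at joins:
  b1: preds {b0,b2}: {b0} ∩ {b0,b1,b2} = {b0}; idom=b0
  b5: preds {b0,b3}: {b0} ∩ {b0,b1,b3} = {b0}; idom=b0

DF derivation:
  b1←b0: walk · to b0
  b1←b2: walk b2→b1 to b0
  b5←b0: walk · to b0
  b5←b3: walk b3→b1 to b0
  b0 → ∅
  b1 → {b1,b5}
  b2 → {b1}
  b3 → {b5}
  b4 → ∅
  b5 → ∅
  b6 → ∅

φ for g: defs {b0,b1,b2,b3,b5}
  DF⁺ = {b1,b5}

Answer: ["b1", "b5"]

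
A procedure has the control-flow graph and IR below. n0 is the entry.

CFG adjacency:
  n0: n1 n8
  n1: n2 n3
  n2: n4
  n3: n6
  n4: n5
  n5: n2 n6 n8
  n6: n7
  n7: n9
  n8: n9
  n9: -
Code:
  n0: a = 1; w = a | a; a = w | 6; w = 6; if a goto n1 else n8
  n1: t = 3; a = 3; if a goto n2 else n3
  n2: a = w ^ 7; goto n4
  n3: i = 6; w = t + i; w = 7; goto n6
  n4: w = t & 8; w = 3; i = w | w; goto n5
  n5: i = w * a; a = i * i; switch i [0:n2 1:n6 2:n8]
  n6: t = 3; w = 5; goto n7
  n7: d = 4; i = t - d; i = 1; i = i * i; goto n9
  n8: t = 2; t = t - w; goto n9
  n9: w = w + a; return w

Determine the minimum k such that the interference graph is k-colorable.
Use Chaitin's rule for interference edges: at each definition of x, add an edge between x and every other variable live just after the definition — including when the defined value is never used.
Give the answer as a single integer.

Block summaries:
  n0: def={a,w} ue=∅
  n1: def={a,t} ue=∅
  n2: def={a} ue={w}
  n3: def={i,w} ue={t}
  n4: def={i,w} ue={t}
  n5: def={a,i} ue={a,w}
  n6: def={t,w} ue=∅
  n7: def={d,i} ue={t}
  n8: def={t} ue={w}
  n9: def={w} ue={a,w}

Backward fixpoint:
  live n0: ∅→{a,w}
  live n1: {w}→{a,t,w}
  live n2: {t,w}→{a,t}
  live n3: {a,t}→{a}
  live n4: {a,t}→{a,t,w}
  live n5: {a,t,w}→{a,t,w}
  live n6: {a}→{a,t,w}
  live n7: {a,t,w}→{a,w}
  live n8: {a,w}→{a,w}
  live n9: {a,w}→∅

Conflict graph:
  a↔{d,i,t,w}
  d↔{a,t,w}
  i↔{a,t,w}
  t↔{a,d,i,w}
  w↔{a,d,i,t}

Chromatic number:
  lower bound: {a,d,t,w} mutually conflict ⇒ χ ≥ 4
  4-colouring: r0={a}  r1={t}  r2={w}  r3={d,i}
  χ = 4

Answer: 4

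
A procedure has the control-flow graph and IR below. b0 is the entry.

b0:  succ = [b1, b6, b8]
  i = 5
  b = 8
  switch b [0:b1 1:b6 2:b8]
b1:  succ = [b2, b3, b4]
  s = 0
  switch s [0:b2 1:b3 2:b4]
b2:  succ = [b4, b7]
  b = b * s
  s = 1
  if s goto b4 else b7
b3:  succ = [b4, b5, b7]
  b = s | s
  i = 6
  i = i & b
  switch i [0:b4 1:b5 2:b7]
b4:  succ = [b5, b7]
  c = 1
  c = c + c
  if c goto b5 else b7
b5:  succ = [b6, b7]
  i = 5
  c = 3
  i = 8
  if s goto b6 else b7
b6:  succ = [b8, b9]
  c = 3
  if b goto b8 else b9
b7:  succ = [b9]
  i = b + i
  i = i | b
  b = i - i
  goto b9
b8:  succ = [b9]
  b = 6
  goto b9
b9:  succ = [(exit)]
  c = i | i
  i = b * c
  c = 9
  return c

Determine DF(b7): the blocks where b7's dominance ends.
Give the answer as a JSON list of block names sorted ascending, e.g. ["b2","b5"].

idom tree: b1←b0 b2←b1 b3←b1 b4←b1 b5←b1 b6←b0 b7←b1 b8←b0 b9←b0
Dom∩ at merges:
  b4: preds {b1,b2,b3}: {b0,b1} ∩ {b0,b1,b2} ∩ {b0,b1,b3} = {b0,b1}; idom=b1
  b5: preds {b3,b4}: {b0,b1,b3} ∩ {b0,b1,b4} = {b0,b1}; idom=b1
  b6: preds {b0,b5}: {b0} ∩ {b0,b1,b5} = {b0}; idom=b0
  b7: preds {b2,b3,b4,b5}: {b0,b1,b2} ∩ {b0,b1,b3} ∩ {b0,b1,b4} ∩ {b0,b1,b5} = {b0,b1}; idom=b1
  b8: preds {b0,b6}: {b0} ∩ {b0,b6} = {b0}; idom=b0
  b9: preds {b6,b7,b8}: {b0,b6} ∩ {b0,b1,b7} ∩ {b0,b8} = {b0}; idom=b0

DF walk-up:
  b4←b1: walk · to b1
  b4←b2: walk b2 to b1
  b4←b3: walk b3 to b1
  b5←b3: walk b3 to b1
  b5←b4: walk b4 to b1
  b6←b0: walk · to b0
  b6←b5: walk b5→b1 to b0
  b7←b2: walk b2 to b1
  b7←b3: walk b3 to b1
  b7←b4: walk b4 to b1
  b7←b5: walk b5 to b1
  b8←b0: walk · to b0
  b8←b6: walk b6 to b0
  b9←b6: walk b6 to b0
  b9←b7: walk b7→b1 to b0
  b9←b8: walk b8 to b0
  b0 → ∅
  b1 → {b6,b9}
  b2 → {b4,b7}
  b3 → {b4,b5,b7}
  b4 → {b5,b7}
  b5 → {b6,b7}
  b6 → {b8,b9}
  b7 → {b9}
  b8 → {b9}
  b9 → ∅

DF(b7) = ["b9"]

Answer: ["b9"]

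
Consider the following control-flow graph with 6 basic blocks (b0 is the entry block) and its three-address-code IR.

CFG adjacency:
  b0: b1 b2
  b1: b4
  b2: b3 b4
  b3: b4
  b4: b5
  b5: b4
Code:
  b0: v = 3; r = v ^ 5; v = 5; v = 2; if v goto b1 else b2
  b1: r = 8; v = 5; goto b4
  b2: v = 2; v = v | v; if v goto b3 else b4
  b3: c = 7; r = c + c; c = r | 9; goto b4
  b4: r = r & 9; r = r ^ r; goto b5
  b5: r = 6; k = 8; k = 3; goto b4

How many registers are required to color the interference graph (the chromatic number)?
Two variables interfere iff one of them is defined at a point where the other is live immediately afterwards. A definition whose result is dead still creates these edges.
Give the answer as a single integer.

def/use:
  b0 def {r,v} use ∅
  b1 def {r,v} use ∅
  b2 def {v} use ∅
  b3 def {c,r} use ∅
  b4 def {r} use {r}
  b5 def {k,r} use ∅

Backward fixpoint:
  live b0: ∅→{r}
  live b1: ∅→{r}
  live b2: {r}→{r}
  live b3: ∅→{r}
  live b4: {r}→∅
  live b5: ∅→{r}

Interfere edges:
  c: {r}
  k: {r}
  r: {c,k,v}
  v: {r}

Registers:
  lower bound: {c,r} mutually conflict ⇒ χ ≥ 2
  assign c→R1 k→R1 r→R0 v→R1 — no edge inside a register ⇒ χ ≤ 2
  χ = 2

Answer: 2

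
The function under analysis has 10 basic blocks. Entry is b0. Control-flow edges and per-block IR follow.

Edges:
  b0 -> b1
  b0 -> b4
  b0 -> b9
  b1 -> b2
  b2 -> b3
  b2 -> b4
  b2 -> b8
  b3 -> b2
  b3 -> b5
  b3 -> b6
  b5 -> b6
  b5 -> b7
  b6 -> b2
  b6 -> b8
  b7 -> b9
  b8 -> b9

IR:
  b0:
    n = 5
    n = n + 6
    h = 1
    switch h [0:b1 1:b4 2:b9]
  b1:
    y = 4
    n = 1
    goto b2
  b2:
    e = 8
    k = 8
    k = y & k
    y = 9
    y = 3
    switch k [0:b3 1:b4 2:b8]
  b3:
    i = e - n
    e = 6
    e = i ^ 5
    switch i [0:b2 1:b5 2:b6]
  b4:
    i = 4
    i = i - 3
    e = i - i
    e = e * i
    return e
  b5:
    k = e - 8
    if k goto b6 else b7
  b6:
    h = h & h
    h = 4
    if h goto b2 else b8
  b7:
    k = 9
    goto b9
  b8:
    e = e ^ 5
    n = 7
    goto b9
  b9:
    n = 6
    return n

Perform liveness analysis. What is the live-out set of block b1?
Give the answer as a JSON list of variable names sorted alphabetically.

Answer: ["h", "n", "y"]

Working:
def/use:
  b0 def {h,n} use ∅
  b1 def {n,y} use ∅
  b2 def {e,k,y} use {y}
  b3 def {e,i} use {e,n}
  b4 def {e,i} use ∅
  b5 def {k} use {e}
  b6 def {h} use {h}
  b7 def {k} use ∅
  b8 def {e,n} use {e}
  b9 def {n} use ∅

Live sets:
  live b0: ∅→{h}
  live b1: {h}→{h,n,y}
  live b2: {h,n,y}→{e,h,n,y}
  live b3: {e,h,n,y}→{e,h,n,y}
  live b4: ∅→∅
  live b5: {e,h,n,y}→{e,h,n,y}
  live b6: {e,h,n,y}→{e,h,n,y}
  live b7: ∅→∅
  live b8: {e}→∅
  live b9: ∅→∅

live-out(b1) = ["h", "n", "y"]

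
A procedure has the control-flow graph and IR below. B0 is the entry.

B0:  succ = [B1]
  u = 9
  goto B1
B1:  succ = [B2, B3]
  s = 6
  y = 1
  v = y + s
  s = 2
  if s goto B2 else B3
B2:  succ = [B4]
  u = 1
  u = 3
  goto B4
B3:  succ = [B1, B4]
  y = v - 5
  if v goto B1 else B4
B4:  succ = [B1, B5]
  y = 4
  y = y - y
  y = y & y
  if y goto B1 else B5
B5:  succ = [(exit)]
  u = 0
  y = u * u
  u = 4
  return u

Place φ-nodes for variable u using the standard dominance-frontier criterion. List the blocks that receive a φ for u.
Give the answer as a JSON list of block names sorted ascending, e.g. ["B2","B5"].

Answer: ["B1", "B4"]

Derivation:
idom tree: B1←B0 B2←B1 B3←B1 B4←B1 B5←B4
Join-block Dom:
  B1: preds {B0,B3,B4}: {B0} ∩ {B0,B1,B3} ∩ {B0,B1,B4} = {B0}; idom=B0
  B4: preds {B2,B3}: {B0,B1,B2} ∩ {B0,B1,B3} = {B0,B1}; idom=B1

DF walk-up:
  B1←B0: walk · to B0
  B1←B3: walk B3→B1 to B0
  B1←B4: walk B4→B1 to B0
  B4←B2: walk B2 to B1
  B4←B3: walk B3 to B1
  DF(B0)=∅
  DF(B1)={B1}
  DF(B2)={B4}
  DF(B3)={B1,B4}
  DF(B4)={B1}
  DF(B5)=∅

φ for u: defs {B0,B2,B5}
  DF⁺ = {B1,B4}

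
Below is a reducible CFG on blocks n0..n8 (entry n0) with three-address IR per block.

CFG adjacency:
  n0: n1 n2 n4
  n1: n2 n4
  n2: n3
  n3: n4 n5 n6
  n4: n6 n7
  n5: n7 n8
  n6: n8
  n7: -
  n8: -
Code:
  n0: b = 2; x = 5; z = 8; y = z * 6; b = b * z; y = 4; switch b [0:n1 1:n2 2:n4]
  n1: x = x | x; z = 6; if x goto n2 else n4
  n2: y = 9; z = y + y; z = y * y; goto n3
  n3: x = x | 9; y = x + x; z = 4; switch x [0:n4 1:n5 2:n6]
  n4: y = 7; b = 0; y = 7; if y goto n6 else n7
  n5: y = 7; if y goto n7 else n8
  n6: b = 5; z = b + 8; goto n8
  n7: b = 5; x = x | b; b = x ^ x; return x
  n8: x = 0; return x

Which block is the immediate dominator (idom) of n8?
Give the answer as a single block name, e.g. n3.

idom tree: n1←n0 n2←n0 n3←n2 n4←n0 n5←n3 n6←n0 n7←n0 n8←n0
Dom at joins:
  n2: preds {n0,n1}: {n0} ∩ {n0,n1} = {n0}; idom=n0
  n4: preds {n0,n1,n3}: {n0} ∩ {n0,n1} ∩ {n0,n2,n3} = {n0}; idom=n0
  n6: preds {n3,n4}: {n0,n2,n3} ∩ {n0,n4} = {n0}; idom=n0
  n7: preds {n4,n5}: {n0,n4} ∩ {n0,n2,n3,n5} = {n0}; idom=n0
  n8: preds {n5,n6}: {n0,n2,n3,n5} ∩ {n0,n6} = {n0}; idom=n0

idom(n8) = n0

Answer: n0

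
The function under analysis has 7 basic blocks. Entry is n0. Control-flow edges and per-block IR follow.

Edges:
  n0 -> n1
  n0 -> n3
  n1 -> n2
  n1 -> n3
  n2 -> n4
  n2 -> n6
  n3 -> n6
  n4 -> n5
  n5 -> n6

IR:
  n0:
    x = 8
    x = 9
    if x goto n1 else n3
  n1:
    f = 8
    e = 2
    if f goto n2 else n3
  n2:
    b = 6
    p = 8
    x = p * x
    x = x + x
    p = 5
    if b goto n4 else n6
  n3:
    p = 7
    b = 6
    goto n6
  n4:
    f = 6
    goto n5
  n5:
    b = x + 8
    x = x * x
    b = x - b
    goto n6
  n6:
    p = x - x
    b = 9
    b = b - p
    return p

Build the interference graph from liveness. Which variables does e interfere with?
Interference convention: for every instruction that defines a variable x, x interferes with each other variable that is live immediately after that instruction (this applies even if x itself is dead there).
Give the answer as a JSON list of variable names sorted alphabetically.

Answer: ["f", "x"]

Derivation:
def/use:
  n0 def {x} use ∅
  n1 def {e,f} use ∅
  n2 def {b,p,x} use {x}
  n3 def {b,p} use ∅
  n4 def {f} use ∅
  n5 def {b,x} use {x}
  n6 def {b,p} use {x}

Backward fixpoint:
  live n0: ∅→{x}
  live n1: {x}→{x}
  live n2: {x}→{x}
  live n3: {x}→{x}
  live n4: {x}→{x}
  live n5: {x}→{x}
  live n6: {x}→∅

Interference:
  b: {p,x}
  e: {f,x}
  f: {e,x}
  p: {b,x}
  x: {b,e,f,p}

N(e) = ["f", "x"]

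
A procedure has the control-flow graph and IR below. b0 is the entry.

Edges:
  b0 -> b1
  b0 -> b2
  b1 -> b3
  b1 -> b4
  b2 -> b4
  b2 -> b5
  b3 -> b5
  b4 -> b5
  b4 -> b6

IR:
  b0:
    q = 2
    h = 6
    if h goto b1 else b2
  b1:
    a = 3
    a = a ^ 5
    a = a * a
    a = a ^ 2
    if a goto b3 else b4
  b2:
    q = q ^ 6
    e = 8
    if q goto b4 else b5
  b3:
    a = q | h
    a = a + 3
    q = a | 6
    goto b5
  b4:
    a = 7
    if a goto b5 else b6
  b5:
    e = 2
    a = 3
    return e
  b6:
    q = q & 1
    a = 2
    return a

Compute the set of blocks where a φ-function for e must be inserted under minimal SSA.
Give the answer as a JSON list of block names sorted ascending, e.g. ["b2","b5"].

Answer: ["b4", "b5"]

Analysis:
idom tree: b1←b0 b2←b0 b3←b1 b4←b0 b5←b0 b6←b4
Dom∩ at merges:
  b4: preds {b1,b2}: {b0,b1} ∩ {b0,b2} = {b0}; idom=b0
  b5: preds {b2,b3,b4}: {b0,b2} ∩ {b0,b1,b3} ∩ {b0,b4} = {b0}; idom=b0

DF walk-up:
  b4←b1: walk b1 to b0
  b4←b2: walk b2 to b0
  b5←b2: walk b2 to b0
  b5←b3: walk b3→b1 to b0
  b5←b4: walk b4 to b0
  b0: DF=∅
  b1: DF={b4,b5}
  b2: DF={b4,b5}
  b3: DF={b5}
  b4: DF={b5}
  b5: DF=∅
  b6: DF=∅

φ for e: defs {b2,b5}
  DF⁺ = {b4,b5}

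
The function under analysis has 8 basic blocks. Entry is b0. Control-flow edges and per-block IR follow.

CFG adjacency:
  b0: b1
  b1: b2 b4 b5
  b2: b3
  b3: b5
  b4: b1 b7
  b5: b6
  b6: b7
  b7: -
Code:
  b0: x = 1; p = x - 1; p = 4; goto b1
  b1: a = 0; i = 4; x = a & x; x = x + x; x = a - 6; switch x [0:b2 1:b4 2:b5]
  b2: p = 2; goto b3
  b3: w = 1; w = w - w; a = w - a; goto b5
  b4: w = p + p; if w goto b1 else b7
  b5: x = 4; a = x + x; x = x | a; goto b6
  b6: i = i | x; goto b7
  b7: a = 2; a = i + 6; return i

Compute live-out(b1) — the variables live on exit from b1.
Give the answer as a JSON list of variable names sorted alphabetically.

Answer: ["a", "i", "p", "x"]

Working:
Block summaries:
  b0: def={p,x} ue=∅
  b1: def={a,i,x} ue={x}
  b2: def={p} ue=∅
  b3: def={a,w} ue={a}
  b4: def={w} ue={p}
  b5: def={a,x} ue=∅
  b6: def={i} ue={i,x}
  b7: def={a} ue={i}

Liveness:
  live b0: ∅→{p,x}
  live b1: {p,x}→{a,i,p,x}
  live b2: {a,i}→{a,i}
  live b3: {a,i}→{i}
  live b4: {i,p,x}→{i,p,x}
  live b5: {i}→{i,x}
  live b6: {i,x}→{i}
  live b7: {i}→∅

live-out(b1) = ["a", "i", "p", "x"]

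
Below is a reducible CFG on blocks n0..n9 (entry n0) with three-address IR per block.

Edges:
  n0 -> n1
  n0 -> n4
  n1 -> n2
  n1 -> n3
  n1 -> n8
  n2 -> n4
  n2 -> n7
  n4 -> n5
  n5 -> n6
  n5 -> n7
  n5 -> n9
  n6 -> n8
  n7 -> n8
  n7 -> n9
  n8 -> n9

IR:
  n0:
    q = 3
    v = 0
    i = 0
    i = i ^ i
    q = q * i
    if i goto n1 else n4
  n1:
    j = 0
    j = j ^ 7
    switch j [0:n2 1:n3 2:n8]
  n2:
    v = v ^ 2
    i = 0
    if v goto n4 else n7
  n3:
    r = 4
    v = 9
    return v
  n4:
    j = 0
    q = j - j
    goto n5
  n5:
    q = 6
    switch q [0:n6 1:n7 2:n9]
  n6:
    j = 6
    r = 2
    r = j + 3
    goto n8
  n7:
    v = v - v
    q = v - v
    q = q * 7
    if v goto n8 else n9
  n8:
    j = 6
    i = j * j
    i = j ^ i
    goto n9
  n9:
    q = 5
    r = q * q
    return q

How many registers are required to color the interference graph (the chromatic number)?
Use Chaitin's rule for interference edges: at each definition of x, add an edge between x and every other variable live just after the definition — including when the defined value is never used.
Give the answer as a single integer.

Answer: 3

Working:
Per-block:
  n0 def {i,q,v} use ∅
  n1 def {j} use ∅
  n2 def {i,v} use {v}
  n3 def {r,v} use ∅
  n4 def {j,q} use ∅
  n5 def {q} use ∅
  n6 def {j,r} use ∅
  n7 def {q,v} use {v}
  n8 def {i,j} use ∅
  n9 def {q,r} use ∅

Live sets:
  live n0: ∅→{v}
  live n1: {v}→{v}
  live n2: {v}→{v}
  live n3: ∅→∅
  live n4: {v}→{v}
  live n5: {v}→{v}
  live n6: ∅→∅
  live n7: {v}→∅
  live n8: ∅→∅
  live n9: ∅→∅

Conflict graph:
  i: {j,q,v}
  j: {i,r,v}
  q: {i,r,v}
  r: {j,q}
  v: {i,j,q}

Registers:
  clique {i,j,v} ⇒ need ≥ 3
  3-colouring: R0={i,r}  R1={j,q}  R2={v}
  χ = 3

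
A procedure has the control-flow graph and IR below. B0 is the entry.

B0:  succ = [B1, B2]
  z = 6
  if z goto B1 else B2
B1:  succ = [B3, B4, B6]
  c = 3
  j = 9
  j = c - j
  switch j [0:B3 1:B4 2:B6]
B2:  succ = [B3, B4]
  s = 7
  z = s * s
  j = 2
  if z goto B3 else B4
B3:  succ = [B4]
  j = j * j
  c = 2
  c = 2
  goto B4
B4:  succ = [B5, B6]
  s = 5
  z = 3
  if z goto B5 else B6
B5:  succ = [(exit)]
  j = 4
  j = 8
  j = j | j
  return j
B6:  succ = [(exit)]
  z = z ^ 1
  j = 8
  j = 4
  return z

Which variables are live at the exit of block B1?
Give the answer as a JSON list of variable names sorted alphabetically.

Per-block:
  B0: {z} / ∅
  B1: {c,j} / ∅
  B2: {j,s,z} / ∅
  B3: {c,j} / {j}
  B4: {s,z} / ∅
  B5: {j} / ∅
  B6: {j,z} / {z}

Liveness:
  live B0: ∅→{z}
  live B1: {z}→{j,z}
  live B2: ∅→{j}
  live B3: {j}→∅
  live B4: ∅→{z}
  live B5: ∅→∅
  live B6: {z}→∅

live-out(B1) = ["j", "z"]

Answer: ["j", "z"]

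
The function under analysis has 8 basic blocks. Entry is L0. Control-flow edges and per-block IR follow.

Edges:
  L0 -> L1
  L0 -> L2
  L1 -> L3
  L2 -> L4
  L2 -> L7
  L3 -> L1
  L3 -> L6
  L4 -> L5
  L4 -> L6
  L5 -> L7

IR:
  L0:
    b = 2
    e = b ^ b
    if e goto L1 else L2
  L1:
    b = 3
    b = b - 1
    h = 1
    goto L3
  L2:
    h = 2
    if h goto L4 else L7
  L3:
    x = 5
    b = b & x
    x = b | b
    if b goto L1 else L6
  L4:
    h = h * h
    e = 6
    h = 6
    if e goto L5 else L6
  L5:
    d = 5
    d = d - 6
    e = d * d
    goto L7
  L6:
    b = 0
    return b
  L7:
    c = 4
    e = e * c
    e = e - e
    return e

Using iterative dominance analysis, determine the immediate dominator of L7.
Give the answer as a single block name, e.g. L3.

idom tree: L1←L0 L2←L0 L3←L1 L4←L2 L5←L4 L6←L0 L7←L2
Dom at joins:
  L1: preds {L0,L3}: {L0} ∩ {L0,L1,L3} = {L0}; idom=L0
  L6: preds {L3,L4}: {L0,L1,L3} ∩ {L0,L2,L4} = {L0}; idom=L0
  L7: preds {L2,L5}: {L0,L2} ∩ {L0,L2,L4,L5} = {L0,L2}; idom=L2

idom(L7) = L2

Answer: L2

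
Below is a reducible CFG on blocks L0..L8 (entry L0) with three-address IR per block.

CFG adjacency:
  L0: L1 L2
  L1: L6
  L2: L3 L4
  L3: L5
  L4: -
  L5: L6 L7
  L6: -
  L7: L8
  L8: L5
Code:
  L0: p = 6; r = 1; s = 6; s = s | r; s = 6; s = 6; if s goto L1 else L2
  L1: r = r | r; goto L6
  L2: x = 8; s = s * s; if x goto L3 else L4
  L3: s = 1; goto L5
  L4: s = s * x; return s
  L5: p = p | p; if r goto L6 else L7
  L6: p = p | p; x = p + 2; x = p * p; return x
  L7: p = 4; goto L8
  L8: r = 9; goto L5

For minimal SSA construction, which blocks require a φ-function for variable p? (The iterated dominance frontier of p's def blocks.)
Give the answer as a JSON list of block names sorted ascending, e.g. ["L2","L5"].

Answer: ["L5", "L6"]

Analysis:
idom tree: L1←L0 L2←L0 L3←L2 L4←L2 L5←L3 L6←L0 L7←L5 L8←L7
Join-block Dom:
  L5: preds {L3,L8}: {L0,L2,L3} ∩ {L0,L2,L3,L5,L7,L8} = {L0,L2,L3}; idom=L3
  L6: preds {L1,L5}: {L0,L1} ∩ {L0,L2,L3,L5} = {L0}; idom=L0

Frontier:
  L5←L3: walk · to L3
  L5←L8: walk L8→L7→L5 to L3
  L6←L1: walk L1 to L0
  L6←L5: walk L5→L3→L2 to L0
  L0 → ∅
  L1 → {L6}
  L2 → {L6}
  L3 → {L6}
  L4 → ∅
  L5 → {L5,L6}
  L6 → ∅
  L7 → {L5}
  L8 → {L5}

φ for p: defs {L0,L5,L6,L7}
  DF⁺ = {L5,L6}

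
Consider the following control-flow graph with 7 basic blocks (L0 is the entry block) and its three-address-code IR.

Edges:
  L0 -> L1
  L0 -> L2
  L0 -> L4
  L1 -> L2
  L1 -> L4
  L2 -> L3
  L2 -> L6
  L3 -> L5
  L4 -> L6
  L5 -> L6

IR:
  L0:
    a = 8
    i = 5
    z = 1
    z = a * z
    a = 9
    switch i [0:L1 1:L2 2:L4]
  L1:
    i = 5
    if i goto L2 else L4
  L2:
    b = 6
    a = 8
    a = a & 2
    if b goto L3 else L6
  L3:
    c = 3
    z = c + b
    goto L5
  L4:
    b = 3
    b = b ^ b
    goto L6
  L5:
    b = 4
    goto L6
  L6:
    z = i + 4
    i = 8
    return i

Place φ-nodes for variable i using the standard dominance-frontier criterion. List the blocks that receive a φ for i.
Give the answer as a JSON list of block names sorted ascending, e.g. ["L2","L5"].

Answer: ["L2", "L4", "L6"]

Working:
idom tree: L1←L0 L2←L0 L3←L2 L4←L0 L5←L3 L6←L0
Dom∩ at merges:
  L2: preds {L0,L1}: {L0} ∩ {L0,L1} = {L0}; idom=L0
  L4: preds {L0,L1}: {L0} ∩ {L0,L1} = {L0}; idom=L0
  L6: preds {L2,L4,L5}: {L0,L2} ∩ {L0,L4} ∩ {L0,L2,L3,L5} = {L0}; idom=L0

DF walk-up:
  join L2 pred L0: · stop@L0
  join L2 pred L1: L1 stop@L0
  join L4 pred L0: · stop@L0
  join L4 pred L1: L1 stop@L0
  join L6 pred L2: L2 stop@L0
  join L6 pred L4: L4 stop@L0
  join L6 pred L5: L5→L3→L2 stop@L0
  L0: DF=∅
  L1: DF={L2,L4}
  L2: DF={L6}
  L3: DF={L6}
  L4: DF={L6}
  L5: DF={L6}
  L6: DF=∅

φ for i: defs {L0,L1,L6}
  DF⁺ = {L2,L4,L6}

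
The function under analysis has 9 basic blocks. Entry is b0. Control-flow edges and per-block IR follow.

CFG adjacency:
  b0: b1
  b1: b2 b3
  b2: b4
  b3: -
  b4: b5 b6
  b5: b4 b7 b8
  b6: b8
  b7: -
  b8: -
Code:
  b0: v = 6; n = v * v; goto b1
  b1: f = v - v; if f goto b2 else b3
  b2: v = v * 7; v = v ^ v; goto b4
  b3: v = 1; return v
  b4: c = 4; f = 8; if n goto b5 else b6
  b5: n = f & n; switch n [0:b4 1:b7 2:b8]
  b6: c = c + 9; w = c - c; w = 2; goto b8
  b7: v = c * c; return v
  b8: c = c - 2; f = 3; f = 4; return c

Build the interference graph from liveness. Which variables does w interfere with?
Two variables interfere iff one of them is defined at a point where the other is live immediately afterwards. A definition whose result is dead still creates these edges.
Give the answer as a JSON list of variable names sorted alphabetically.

Answer: ["c"]

Working:
def/use:
  b0: def={n,v} ue=∅
  b1: def={f} ue={v}
  b2: def={v} ue={v}
  b3: def={v} ue=∅
  b4: def={c,f} ue={n}
  b5: def={n} ue={f,n}
  b6: def={c,w} ue={c}
  b7: def={v} ue={c}
  b8: def={c,f} ue={c}

Live sets:
  b0: in=∅ out={n,v}
  b1: in={n,v} out={n,v}
  b2: in={n,v} out={n}
  b3: in=∅ out=∅
  b4: in={n} out={c,f,n}
  b5: in={c,f,n} out={c,n}
  b6: in={c} out={c}
  b7: in={c} out=∅
  b8: in={c} out=∅

Interfere edges:
  c — {f,n,w}
  f — {c,n,v}
  n — {c,f,v}
  v — {f,n}
  w — {c}

N(w) = ["c"]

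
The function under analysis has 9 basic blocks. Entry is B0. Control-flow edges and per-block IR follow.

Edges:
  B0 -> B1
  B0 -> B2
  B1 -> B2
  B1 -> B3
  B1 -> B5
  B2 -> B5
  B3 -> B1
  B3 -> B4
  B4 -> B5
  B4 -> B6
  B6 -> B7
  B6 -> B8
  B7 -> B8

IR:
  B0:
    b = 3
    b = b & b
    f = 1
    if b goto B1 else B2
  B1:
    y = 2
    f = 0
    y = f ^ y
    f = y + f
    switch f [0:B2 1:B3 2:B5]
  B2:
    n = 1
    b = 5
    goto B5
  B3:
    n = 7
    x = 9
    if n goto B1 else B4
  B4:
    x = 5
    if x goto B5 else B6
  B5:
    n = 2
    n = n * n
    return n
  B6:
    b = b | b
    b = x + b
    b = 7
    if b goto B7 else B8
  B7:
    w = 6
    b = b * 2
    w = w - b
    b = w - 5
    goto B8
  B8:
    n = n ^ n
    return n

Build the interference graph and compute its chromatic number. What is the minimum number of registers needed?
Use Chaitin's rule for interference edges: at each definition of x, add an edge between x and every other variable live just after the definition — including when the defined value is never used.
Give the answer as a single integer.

Block summaries:
  B0: def={b,f} ue=∅
  B1: def={f,y} ue=∅
  B2: def={b,n} ue=∅
  B3: def={n,x} ue=∅
  B4: def={x} ue=∅
  B5: def={n} ue=∅
  B6: def={b} ue={b,x}
  B7: def={b,w} ue={b}
  B8: def={n} ue={n}

Backward fixpoint:
  live B0: ∅→{b}
  live B1: {b}→{b}
  live B2: ∅→∅
  live B3: {b}→{b,n}
  live B4: {b,n}→{b,n,x}
  live B5: ∅→∅
  live B6: {b,n,x}→{b,n}
  live B7: {b,n}→{n}
  live B8: {n}→∅

Interfere edges:
  b: {f,n,w,x,y}
  f: {b,y}
  n: {b,w,x}
  w: {b,n}
  x: {b,n}
  y: {b,f}

Colouring:
  {b,f,y} pairwise interfere (3-clique) ⇒ χ ≥ 3
  assign b→r0 f→r1 n→r1 w→r2 x→r2 y→r2 — no edge inside a register ⇒ χ ≤ 3
  χ = 3

Answer: 3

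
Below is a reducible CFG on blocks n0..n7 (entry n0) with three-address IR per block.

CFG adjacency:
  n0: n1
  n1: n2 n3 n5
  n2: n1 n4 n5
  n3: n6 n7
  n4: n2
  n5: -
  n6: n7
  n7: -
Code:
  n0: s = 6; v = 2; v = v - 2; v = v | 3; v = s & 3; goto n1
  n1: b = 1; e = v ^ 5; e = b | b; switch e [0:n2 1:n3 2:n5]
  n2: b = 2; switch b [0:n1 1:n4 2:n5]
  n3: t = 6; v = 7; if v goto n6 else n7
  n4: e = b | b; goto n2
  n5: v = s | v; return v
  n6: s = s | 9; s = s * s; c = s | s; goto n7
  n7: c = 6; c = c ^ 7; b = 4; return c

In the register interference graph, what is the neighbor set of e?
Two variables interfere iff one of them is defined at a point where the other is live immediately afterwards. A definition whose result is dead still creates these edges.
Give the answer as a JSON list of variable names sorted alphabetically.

Answer: ["b", "s", "v"]

Analysis:
Block summaries:
  n0 def {s,v} use ∅
  n1 def {b,e} use {v}
  n2 def {b} use ∅
  n3 def {t,v} use ∅
  n4 def {e} use {b}
  n5 def {v} use {s,v}
  n6 def {c,s} use {s}
  n7 def {b,c} use ∅

Liveness:
  n0: in=∅ out={s,v}
  n1: in={s,v} out={s,v}
  n2: in={s,v} out={b,s,v}
  n3: in={s} out={s}
  n4: in={b,s,v} out={s,v}
  n5: in={s,v} out=∅
  n6: in={s} out=∅
  n7: in=∅ out=∅

Interfere edges:
  b — {c,e,s,v}
  c — {b}
  e — {b,s,v}
  s — {b,e,t,v}
  t — {s}
  v — {b,e,s}

N(e) = ["b", "s", "v"]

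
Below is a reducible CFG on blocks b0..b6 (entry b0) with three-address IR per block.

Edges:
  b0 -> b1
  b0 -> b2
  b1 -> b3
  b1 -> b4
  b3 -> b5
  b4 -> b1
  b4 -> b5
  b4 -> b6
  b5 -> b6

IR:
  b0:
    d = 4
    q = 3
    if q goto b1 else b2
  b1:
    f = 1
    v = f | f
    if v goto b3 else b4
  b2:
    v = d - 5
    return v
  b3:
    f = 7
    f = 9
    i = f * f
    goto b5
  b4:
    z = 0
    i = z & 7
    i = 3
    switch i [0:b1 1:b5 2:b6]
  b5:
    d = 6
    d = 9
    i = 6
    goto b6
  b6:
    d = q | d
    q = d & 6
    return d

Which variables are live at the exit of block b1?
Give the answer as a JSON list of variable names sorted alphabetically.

Block summaries:
  b0: def={d,q} ue=∅
  b1: def={f,v} ue=∅
  b2: def={v} ue={d}
  b3: def={f,i} ue=∅
  b4: def={i,z} ue=∅
  b5: def={d,i} ue=∅
  b6: def={d,q} ue={d,q}

Liveness:
  b0 li=∅ lo={d,q}
  b1 li={d,q} lo={d,q}
  b2 li={d} lo=∅
  b3 li={q} lo={q}
  b4 li={d,q} lo={d,q}
  b5 li={q} lo={d,q}
  b6 li={d,q} lo=∅

live-out(b1) = ["d", "q"]

Answer: ["d", "q"]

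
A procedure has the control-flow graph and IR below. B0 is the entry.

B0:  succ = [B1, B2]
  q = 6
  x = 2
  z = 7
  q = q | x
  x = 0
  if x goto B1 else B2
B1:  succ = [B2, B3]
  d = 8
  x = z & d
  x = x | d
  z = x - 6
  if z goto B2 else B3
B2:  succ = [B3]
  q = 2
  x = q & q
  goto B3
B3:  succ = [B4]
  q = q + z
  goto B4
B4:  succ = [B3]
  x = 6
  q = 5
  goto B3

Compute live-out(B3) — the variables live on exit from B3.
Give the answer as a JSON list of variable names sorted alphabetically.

Answer: ["z"]

Working:
def/use:
  B0: def={q,x,z} ue=∅
  B1: def={d,x,z} ue={z}
  B2: def={q,x} ue=∅
  B3: def={q} ue={q,z}
  B4: def={q,x} ue=∅

Live sets:
  live B0: ∅→{q,z}
  live B1: {q,z}→{q,z}
  live B2: {z}→{q,z}
  live B3: {q,z}→{z}
  live B4: {z}→{q,z}

live-out(B3) = ["z"]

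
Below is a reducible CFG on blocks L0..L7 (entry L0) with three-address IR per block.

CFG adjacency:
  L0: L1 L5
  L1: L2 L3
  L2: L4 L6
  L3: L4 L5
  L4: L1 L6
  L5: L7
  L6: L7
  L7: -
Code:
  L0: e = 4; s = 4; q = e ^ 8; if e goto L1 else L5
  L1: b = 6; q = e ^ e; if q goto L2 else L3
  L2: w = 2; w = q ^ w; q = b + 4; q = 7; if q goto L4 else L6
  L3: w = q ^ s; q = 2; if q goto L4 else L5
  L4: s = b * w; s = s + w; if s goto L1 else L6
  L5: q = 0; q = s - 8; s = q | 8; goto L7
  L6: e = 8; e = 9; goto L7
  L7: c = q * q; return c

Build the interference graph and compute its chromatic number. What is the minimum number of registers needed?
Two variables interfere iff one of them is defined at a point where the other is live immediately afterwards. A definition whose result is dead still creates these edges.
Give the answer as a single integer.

def/use:
  L0: {e,q,s} / ∅
  L1: {b,q} / {e}
  L2: {q,w} / {b,q}
  L3: {q,w} / {q,s}
  L4: {s} / {b,w}
  L5: {q,s} / {s}
  L6: {e} / ∅
  L7: {c} / {q}

Liveness:
  live L0: ∅→{e,s}
  live L1: {e,s}→{b,e,q,s}
  live L2: {b,e,q}→{b,e,q,w}
  live L3: {b,e,q,s}→{b,e,q,s,w}
  live L4: {b,e,q,w}→{e,q,s}
  live L5: {s}→{q}
  live L6: {q}→{q}
  live L7: {q}→∅

Interfere edges:
  b — {e,q,s,w}
  c — ∅
  e — {b,q,s,w}
  q — {b,e,s,w}
  s — {b,e,q,w}
  w — {b,e,q,s}

Registers:
  lower bound: {b,e,q,s,w} mutually conflict ⇒ χ ≥ 5
  5-colouring: R0={b,c}  R1={e}  R2={q}  R3={s}  R4={w}
  χ = 5

Answer: 5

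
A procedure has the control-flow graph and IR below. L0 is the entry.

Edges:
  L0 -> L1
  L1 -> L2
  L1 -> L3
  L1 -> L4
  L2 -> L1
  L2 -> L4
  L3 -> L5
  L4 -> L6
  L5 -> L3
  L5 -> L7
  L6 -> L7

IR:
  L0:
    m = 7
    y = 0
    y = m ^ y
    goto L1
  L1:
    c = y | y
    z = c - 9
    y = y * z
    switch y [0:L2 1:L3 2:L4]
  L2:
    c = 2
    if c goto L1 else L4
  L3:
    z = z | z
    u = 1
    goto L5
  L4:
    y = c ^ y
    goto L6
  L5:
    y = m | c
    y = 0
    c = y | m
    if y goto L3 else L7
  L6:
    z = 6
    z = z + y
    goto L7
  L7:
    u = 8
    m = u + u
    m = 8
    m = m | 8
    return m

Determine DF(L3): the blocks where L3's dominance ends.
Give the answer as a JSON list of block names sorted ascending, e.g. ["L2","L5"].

idom tree: L1←L0 L2←L1 L3←L1 L4←L1 L5←L3 L6←L4 L7←L1
Join-block Dom:
  L1: preds {L0,L2}: {L0} ∩ {L0,L1,L2} = {L0}; idom=L0
  L3: preds {L1,L5}: {L0,L1} ∩ {L0,L1,L3,L5} = {L0,L1}; idom=L1
  L4: preds {L1,L2}: {L0,L1} ∩ {L0,L1,L2} = {L0,L1}; idom=L1
  L7: preds {L5,L6}: {L0,L1,L3,L5} ∩ {L0,L1,L4,L6} = {L0,L1}; idom=L1

DF walk-up:
  L1←L0: walk · to L0
  L1←L2: walk L2→L1 to L0
  L3←L1: walk · to L1
  L3←L5: walk L5→L3 to L1
  L4←L1: walk · to L1
  L4←L2: walk L2 to L1
  L7←L5: walk L5→L3 to L1
  L7←L6: walk L6→L4 to L1
  L0: DF=∅
  L1: DF={L1}
  L2: DF={L1,L4}
  L3: DF={L3,L7}
  L4: DF={L7}
  L5: DF={L3,L7}
  L6: DF={L7}
  L7: DF=∅

DF(L3) = ["L3", "L7"]

Answer: ["L3", "L7"]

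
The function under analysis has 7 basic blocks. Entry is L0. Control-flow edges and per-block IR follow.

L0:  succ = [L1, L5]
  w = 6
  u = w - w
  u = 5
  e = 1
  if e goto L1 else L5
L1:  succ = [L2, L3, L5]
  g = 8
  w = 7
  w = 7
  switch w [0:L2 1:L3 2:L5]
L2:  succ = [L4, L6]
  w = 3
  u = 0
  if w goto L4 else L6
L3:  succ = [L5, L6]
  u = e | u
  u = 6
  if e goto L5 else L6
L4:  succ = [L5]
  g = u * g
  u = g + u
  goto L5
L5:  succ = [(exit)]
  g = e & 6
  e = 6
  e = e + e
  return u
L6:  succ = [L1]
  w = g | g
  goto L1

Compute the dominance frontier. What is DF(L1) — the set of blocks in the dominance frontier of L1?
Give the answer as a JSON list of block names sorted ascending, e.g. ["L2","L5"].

idom tree: L1←L0 L2←L1 L3←L1 L4←L2 L5←L0 L6←L1
Dom at joins:
  L1: preds {L0,L6}: {L0} ∩ {L0,L1,L6} = {L0}; idom=L0
  L5: preds {L0,L1,L3,L4}: {L0} ∩ {L0,L1} ∩ {L0,L1,L3} ∩ {L0,L1,L2,L4} = {L0}; idom=L0
  L6: preds {L2,L3}: {L0,L1,L2} ∩ {L0,L1,L3} = {L0,L1}; idom=L1

Frontier:
  join L1 pred L0: · stop@L0
  join L1 pred L6: L6→L1 stop@L0
  join L5 pred L0: · stop@L0
  join L5 pred L1: L1 stop@L0
  join L5 pred L3: L3→L1 stop@L0
  join L5 pred L4: L4→L2→L1 stop@L0
  join L6 pred L2: L2 stop@L1
  join L6 pred L3: L3 stop@L1
  L0: DF=∅
  L1: DF={L1,L5}
  L2: DF={L5,L6}
  L3: DF={L5,L6}
  L4: DF={L5}
  L5: DF=∅
  L6: DF={L1}

DF(L1) = ["L1", "L5"]

Answer: ["L1", "L5"]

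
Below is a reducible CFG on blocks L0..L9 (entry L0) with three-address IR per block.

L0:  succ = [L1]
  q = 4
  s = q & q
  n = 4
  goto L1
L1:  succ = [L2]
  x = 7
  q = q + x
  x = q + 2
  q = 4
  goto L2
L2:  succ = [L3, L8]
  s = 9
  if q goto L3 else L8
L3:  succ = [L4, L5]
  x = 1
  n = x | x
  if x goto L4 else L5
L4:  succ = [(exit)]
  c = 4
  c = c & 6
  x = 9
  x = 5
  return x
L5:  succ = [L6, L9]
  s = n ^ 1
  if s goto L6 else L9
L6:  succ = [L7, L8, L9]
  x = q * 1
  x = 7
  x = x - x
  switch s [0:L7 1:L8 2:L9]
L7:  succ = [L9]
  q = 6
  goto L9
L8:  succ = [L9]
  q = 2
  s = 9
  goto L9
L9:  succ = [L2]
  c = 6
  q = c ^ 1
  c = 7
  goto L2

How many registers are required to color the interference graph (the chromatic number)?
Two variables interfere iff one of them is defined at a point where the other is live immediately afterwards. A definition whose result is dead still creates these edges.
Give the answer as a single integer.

Answer: 3

Working:
Per-block:
  L0: def={n,q,s} ue=∅
  L1: def={q,x} ue={q}
  L2: def={s} ue={q}
  L3: def={n,x} ue=∅
  L4: def={c,x} ue=∅
  L5: def={s} ue={n}
  L6: def={x} ue={q,s}
  L7: def={q} ue=∅
  L8: def={q,s} ue=∅
  L9: def={c,q} ue=∅

Liveness:
  L0: in=∅ out={q}
  L1: in={q} out={q}
  L2: in={q} out={q}
  L3: in={q} out={n,q}
  L4: in=∅ out=∅
  L5: in={n,q} out={q,s}
  L6: in={q,s} out=∅
  L7: in=∅ out=∅
  L8: in=∅ out=∅
  L9: in=∅ out={q}

Interference:
  c↔{q}
  n↔{q,x}
  q↔{c,n,s,x}
  s↔{q,x}
  x↔{n,q,s}

Colouring:
  clique {n,q,x} ⇒ need ≥ 3
  3-colouring: R0={q}  R1={c,x}  R2={n,s}
  χ = 3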